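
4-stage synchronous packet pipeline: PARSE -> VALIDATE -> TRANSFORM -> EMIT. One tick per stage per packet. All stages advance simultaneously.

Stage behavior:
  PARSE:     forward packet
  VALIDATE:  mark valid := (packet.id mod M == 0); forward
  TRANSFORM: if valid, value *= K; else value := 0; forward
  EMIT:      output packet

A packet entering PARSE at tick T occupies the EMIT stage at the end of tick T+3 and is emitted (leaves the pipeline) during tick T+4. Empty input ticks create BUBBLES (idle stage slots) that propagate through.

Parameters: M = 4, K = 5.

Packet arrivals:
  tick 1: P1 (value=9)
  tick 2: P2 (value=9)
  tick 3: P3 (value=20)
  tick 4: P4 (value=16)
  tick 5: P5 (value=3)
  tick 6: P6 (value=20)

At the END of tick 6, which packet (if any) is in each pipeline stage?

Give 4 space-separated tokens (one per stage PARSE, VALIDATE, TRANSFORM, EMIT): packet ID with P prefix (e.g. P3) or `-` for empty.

Answer: P6 P5 P4 P3

Derivation:
Tick 1: [PARSE:P1(v=9,ok=F), VALIDATE:-, TRANSFORM:-, EMIT:-] out:-; in:P1
Tick 2: [PARSE:P2(v=9,ok=F), VALIDATE:P1(v=9,ok=F), TRANSFORM:-, EMIT:-] out:-; in:P2
Tick 3: [PARSE:P3(v=20,ok=F), VALIDATE:P2(v=9,ok=F), TRANSFORM:P1(v=0,ok=F), EMIT:-] out:-; in:P3
Tick 4: [PARSE:P4(v=16,ok=F), VALIDATE:P3(v=20,ok=F), TRANSFORM:P2(v=0,ok=F), EMIT:P1(v=0,ok=F)] out:-; in:P4
Tick 5: [PARSE:P5(v=3,ok=F), VALIDATE:P4(v=16,ok=T), TRANSFORM:P3(v=0,ok=F), EMIT:P2(v=0,ok=F)] out:P1(v=0); in:P5
Tick 6: [PARSE:P6(v=20,ok=F), VALIDATE:P5(v=3,ok=F), TRANSFORM:P4(v=80,ok=T), EMIT:P3(v=0,ok=F)] out:P2(v=0); in:P6
At end of tick 6: ['P6', 'P5', 'P4', 'P3']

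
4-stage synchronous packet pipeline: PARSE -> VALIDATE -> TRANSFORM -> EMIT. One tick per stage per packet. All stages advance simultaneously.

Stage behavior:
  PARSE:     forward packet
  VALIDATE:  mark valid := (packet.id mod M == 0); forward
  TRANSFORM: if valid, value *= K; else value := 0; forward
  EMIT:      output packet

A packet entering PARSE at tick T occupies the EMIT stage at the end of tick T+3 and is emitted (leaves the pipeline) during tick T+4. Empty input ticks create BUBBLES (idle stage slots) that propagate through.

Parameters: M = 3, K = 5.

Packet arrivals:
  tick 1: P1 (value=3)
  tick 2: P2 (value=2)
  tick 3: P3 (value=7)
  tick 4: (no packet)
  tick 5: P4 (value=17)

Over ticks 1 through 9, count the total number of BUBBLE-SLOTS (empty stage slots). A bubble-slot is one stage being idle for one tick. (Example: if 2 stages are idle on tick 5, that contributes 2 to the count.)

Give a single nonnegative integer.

Tick 1: [PARSE:P1(v=3,ok=F), VALIDATE:-, TRANSFORM:-, EMIT:-] out:-; bubbles=3
Tick 2: [PARSE:P2(v=2,ok=F), VALIDATE:P1(v=3,ok=F), TRANSFORM:-, EMIT:-] out:-; bubbles=2
Tick 3: [PARSE:P3(v=7,ok=F), VALIDATE:P2(v=2,ok=F), TRANSFORM:P1(v=0,ok=F), EMIT:-] out:-; bubbles=1
Tick 4: [PARSE:-, VALIDATE:P3(v=7,ok=T), TRANSFORM:P2(v=0,ok=F), EMIT:P1(v=0,ok=F)] out:-; bubbles=1
Tick 5: [PARSE:P4(v=17,ok=F), VALIDATE:-, TRANSFORM:P3(v=35,ok=T), EMIT:P2(v=0,ok=F)] out:P1(v=0); bubbles=1
Tick 6: [PARSE:-, VALIDATE:P4(v=17,ok=F), TRANSFORM:-, EMIT:P3(v=35,ok=T)] out:P2(v=0); bubbles=2
Tick 7: [PARSE:-, VALIDATE:-, TRANSFORM:P4(v=0,ok=F), EMIT:-] out:P3(v=35); bubbles=3
Tick 8: [PARSE:-, VALIDATE:-, TRANSFORM:-, EMIT:P4(v=0,ok=F)] out:-; bubbles=3
Tick 9: [PARSE:-, VALIDATE:-, TRANSFORM:-, EMIT:-] out:P4(v=0); bubbles=4
Total bubble-slots: 20

Answer: 20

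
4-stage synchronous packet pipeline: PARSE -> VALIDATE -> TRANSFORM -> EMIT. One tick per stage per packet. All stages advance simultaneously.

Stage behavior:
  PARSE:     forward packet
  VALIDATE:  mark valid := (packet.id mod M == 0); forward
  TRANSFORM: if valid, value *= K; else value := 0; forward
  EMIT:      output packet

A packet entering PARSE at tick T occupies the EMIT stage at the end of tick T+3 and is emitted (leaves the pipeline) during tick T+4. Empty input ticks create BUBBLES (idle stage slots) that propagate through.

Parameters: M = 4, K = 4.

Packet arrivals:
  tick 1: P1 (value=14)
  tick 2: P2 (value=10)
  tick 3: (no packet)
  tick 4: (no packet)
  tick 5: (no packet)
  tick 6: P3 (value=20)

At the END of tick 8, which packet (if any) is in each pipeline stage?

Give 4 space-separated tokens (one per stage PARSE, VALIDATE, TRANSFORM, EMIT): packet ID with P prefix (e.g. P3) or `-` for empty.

Answer: - - P3 -

Derivation:
Tick 1: [PARSE:P1(v=14,ok=F), VALIDATE:-, TRANSFORM:-, EMIT:-] out:-; in:P1
Tick 2: [PARSE:P2(v=10,ok=F), VALIDATE:P1(v=14,ok=F), TRANSFORM:-, EMIT:-] out:-; in:P2
Tick 3: [PARSE:-, VALIDATE:P2(v=10,ok=F), TRANSFORM:P1(v=0,ok=F), EMIT:-] out:-; in:-
Tick 4: [PARSE:-, VALIDATE:-, TRANSFORM:P2(v=0,ok=F), EMIT:P1(v=0,ok=F)] out:-; in:-
Tick 5: [PARSE:-, VALIDATE:-, TRANSFORM:-, EMIT:P2(v=0,ok=F)] out:P1(v=0); in:-
Tick 6: [PARSE:P3(v=20,ok=F), VALIDATE:-, TRANSFORM:-, EMIT:-] out:P2(v=0); in:P3
Tick 7: [PARSE:-, VALIDATE:P3(v=20,ok=F), TRANSFORM:-, EMIT:-] out:-; in:-
Tick 8: [PARSE:-, VALIDATE:-, TRANSFORM:P3(v=0,ok=F), EMIT:-] out:-; in:-
At end of tick 8: ['-', '-', 'P3', '-']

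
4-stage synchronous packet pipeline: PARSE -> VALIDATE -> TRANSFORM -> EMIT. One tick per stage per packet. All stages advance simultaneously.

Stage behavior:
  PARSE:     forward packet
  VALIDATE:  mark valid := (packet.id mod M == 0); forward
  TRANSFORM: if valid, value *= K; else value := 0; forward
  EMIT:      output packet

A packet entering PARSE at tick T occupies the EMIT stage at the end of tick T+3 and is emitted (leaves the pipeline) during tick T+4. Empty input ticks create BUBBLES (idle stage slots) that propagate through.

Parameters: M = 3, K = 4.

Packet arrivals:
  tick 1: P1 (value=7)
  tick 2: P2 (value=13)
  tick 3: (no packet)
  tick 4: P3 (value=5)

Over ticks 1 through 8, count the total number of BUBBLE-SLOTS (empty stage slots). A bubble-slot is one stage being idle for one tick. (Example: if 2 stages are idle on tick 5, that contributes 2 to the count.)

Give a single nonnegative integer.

Tick 1: [PARSE:P1(v=7,ok=F), VALIDATE:-, TRANSFORM:-, EMIT:-] out:-; bubbles=3
Tick 2: [PARSE:P2(v=13,ok=F), VALIDATE:P1(v=7,ok=F), TRANSFORM:-, EMIT:-] out:-; bubbles=2
Tick 3: [PARSE:-, VALIDATE:P2(v=13,ok=F), TRANSFORM:P1(v=0,ok=F), EMIT:-] out:-; bubbles=2
Tick 4: [PARSE:P3(v=5,ok=F), VALIDATE:-, TRANSFORM:P2(v=0,ok=F), EMIT:P1(v=0,ok=F)] out:-; bubbles=1
Tick 5: [PARSE:-, VALIDATE:P3(v=5,ok=T), TRANSFORM:-, EMIT:P2(v=0,ok=F)] out:P1(v=0); bubbles=2
Tick 6: [PARSE:-, VALIDATE:-, TRANSFORM:P3(v=20,ok=T), EMIT:-] out:P2(v=0); bubbles=3
Tick 7: [PARSE:-, VALIDATE:-, TRANSFORM:-, EMIT:P3(v=20,ok=T)] out:-; bubbles=3
Tick 8: [PARSE:-, VALIDATE:-, TRANSFORM:-, EMIT:-] out:P3(v=20); bubbles=4
Total bubble-slots: 20

Answer: 20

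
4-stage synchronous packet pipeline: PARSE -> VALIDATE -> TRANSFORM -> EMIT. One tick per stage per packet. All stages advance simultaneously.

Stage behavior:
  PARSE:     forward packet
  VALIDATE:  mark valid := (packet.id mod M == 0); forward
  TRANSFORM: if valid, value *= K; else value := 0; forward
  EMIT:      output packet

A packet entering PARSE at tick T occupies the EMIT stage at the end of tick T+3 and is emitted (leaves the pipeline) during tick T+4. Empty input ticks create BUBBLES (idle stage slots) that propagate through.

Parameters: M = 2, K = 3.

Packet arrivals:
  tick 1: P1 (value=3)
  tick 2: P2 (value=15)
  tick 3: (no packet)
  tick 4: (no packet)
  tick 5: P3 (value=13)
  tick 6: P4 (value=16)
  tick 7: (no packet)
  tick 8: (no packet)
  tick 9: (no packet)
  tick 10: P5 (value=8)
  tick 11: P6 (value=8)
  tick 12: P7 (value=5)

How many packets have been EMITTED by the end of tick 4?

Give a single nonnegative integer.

Tick 1: [PARSE:P1(v=3,ok=F), VALIDATE:-, TRANSFORM:-, EMIT:-] out:-; in:P1
Tick 2: [PARSE:P2(v=15,ok=F), VALIDATE:P1(v=3,ok=F), TRANSFORM:-, EMIT:-] out:-; in:P2
Tick 3: [PARSE:-, VALIDATE:P2(v=15,ok=T), TRANSFORM:P1(v=0,ok=F), EMIT:-] out:-; in:-
Tick 4: [PARSE:-, VALIDATE:-, TRANSFORM:P2(v=45,ok=T), EMIT:P1(v=0,ok=F)] out:-; in:-
Emitted by tick 4: []

Answer: 0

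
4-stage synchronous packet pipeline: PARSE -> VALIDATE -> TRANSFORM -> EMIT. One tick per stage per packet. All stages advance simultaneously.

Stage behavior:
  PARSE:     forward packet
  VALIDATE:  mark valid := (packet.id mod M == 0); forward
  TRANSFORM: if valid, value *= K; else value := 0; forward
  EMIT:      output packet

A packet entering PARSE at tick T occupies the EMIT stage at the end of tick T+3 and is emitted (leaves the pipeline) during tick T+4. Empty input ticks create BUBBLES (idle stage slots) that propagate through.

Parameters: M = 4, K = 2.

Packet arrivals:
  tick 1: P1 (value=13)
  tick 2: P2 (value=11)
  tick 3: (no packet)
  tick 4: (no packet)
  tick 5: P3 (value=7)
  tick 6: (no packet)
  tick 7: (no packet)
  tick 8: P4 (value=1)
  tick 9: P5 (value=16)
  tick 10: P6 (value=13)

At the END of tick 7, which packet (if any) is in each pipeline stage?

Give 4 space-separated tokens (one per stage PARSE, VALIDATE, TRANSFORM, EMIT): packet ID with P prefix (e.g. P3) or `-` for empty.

Answer: - - P3 -

Derivation:
Tick 1: [PARSE:P1(v=13,ok=F), VALIDATE:-, TRANSFORM:-, EMIT:-] out:-; in:P1
Tick 2: [PARSE:P2(v=11,ok=F), VALIDATE:P1(v=13,ok=F), TRANSFORM:-, EMIT:-] out:-; in:P2
Tick 3: [PARSE:-, VALIDATE:P2(v=11,ok=F), TRANSFORM:P1(v=0,ok=F), EMIT:-] out:-; in:-
Tick 4: [PARSE:-, VALIDATE:-, TRANSFORM:P2(v=0,ok=F), EMIT:P1(v=0,ok=F)] out:-; in:-
Tick 5: [PARSE:P3(v=7,ok=F), VALIDATE:-, TRANSFORM:-, EMIT:P2(v=0,ok=F)] out:P1(v=0); in:P3
Tick 6: [PARSE:-, VALIDATE:P3(v=7,ok=F), TRANSFORM:-, EMIT:-] out:P2(v=0); in:-
Tick 7: [PARSE:-, VALIDATE:-, TRANSFORM:P3(v=0,ok=F), EMIT:-] out:-; in:-
At end of tick 7: ['-', '-', 'P3', '-']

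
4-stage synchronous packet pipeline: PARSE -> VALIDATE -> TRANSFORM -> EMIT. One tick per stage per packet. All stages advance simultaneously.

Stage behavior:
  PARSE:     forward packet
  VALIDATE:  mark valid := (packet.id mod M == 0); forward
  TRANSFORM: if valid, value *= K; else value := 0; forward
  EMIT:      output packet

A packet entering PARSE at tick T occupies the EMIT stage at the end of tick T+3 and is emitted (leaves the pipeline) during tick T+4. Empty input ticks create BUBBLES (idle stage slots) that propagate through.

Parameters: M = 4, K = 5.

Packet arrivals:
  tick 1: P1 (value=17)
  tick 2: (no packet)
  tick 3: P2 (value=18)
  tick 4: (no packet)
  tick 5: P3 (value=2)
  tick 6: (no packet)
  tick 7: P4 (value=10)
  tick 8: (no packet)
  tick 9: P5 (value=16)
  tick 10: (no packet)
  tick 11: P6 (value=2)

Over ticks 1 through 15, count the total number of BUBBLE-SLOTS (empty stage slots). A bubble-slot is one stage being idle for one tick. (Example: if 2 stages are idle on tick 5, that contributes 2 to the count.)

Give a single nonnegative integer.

Tick 1: [PARSE:P1(v=17,ok=F), VALIDATE:-, TRANSFORM:-, EMIT:-] out:-; bubbles=3
Tick 2: [PARSE:-, VALIDATE:P1(v=17,ok=F), TRANSFORM:-, EMIT:-] out:-; bubbles=3
Tick 3: [PARSE:P2(v=18,ok=F), VALIDATE:-, TRANSFORM:P1(v=0,ok=F), EMIT:-] out:-; bubbles=2
Tick 4: [PARSE:-, VALIDATE:P2(v=18,ok=F), TRANSFORM:-, EMIT:P1(v=0,ok=F)] out:-; bubbles=2
Tick 5: [PARSE:P3(v=2,ok=F), VALIDATE:-, TRANSFORM:P2(v=0,ok=F), EMIT:-] out:P1(v=0); bubbles=2
Tick 6: [PARSE:-, VALIDATE:P3(v=2,ok=F), TRANSFORM:-, EMIT:P2(v=0,ok=F)] out:-; bubbles=2
Tick 7: [PARSE:P4(v=10,ok=F), VALIDATE:-, TRANSFORM:P3(v=0,ok=F), EMIT:-] out:P2(v=0); bubbles=2
Tick 8: [PARSE:-, VALIDATE:P4(v=10,ok=T), TRANSFORM:-, EMIT:P3(v=0,ok=F)] out:-; bubbles=2
Tick 9: [PARSE:P5(v=16,ok=F), VALIDATE:-, TRANSFORM:P4(v=50,ok=T), EMIT:-] out:P3(v=0); bubbles=2
Tick 10: [PARSE:-, VALIDATE:P5(v=16,ok=F), TRANSFORM:-, EMIT:P4(v=50,ok=T)] out:-; bubbles=2
Tick 11: [PARSE:P6(v=2,ok=F), VALIDATE:-, TRANSFORM:P5(v=0,ok=F), EMIT:-] out:P4(v=50); bubbles=2
Tick 12: [PARSE:-, VALIDATE:P6(v=2,ok=F), TRANSFORM:-, EMIT:P5(v=0,ok=F)] out:-; bubbles=2
Tick 13: [PARSE:-, VALIDATE:-, TRANSFORM:P6(v=0,ok=F), EMIT:-] out:P5(v=0); bubbles=3
Tick 14: [PARSE:-, VALIDATE:-, TRANSFORM:-, EMIT:P6(v=0,ok=F)] out:-; bubbles=3
Tick 15: [PARSE:-, VALIDATE:-, TRANSFORM:-, EMIT:-] out:P6(v=0); bubbles=4
Total bubble-slots: 36

Answer: 36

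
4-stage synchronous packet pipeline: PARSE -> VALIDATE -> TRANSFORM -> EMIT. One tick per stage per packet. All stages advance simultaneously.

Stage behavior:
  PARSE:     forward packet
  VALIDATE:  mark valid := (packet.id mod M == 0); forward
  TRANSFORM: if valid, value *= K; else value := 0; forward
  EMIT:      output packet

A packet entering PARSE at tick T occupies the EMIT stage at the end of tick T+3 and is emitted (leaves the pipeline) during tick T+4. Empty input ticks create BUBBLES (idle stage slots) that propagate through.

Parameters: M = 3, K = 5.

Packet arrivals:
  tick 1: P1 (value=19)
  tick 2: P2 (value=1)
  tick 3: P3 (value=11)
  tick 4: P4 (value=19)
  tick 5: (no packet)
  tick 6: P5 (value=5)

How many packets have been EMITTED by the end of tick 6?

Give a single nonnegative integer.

Answer: 2

Derivation:
Tick 1: [PARSE:P1(v=19,ok=F), VALIDATE:-, TRANSFORM:-, EMIT:-] out:-; in:P1
Tick 2: [PARSE:P2(v=1,ok=F), VALIDATE:P1(v=19,ok=F), TRANSFORM:-, EMIT:-] out:-; in:P2
Tick 3: [PARSE:P3(v=11,ok=F), VALIDATE:P2(v=1,ok=F), TRANSFORM:P1(v=0,ok=F), EMIT:-] out:-; in:P3
Tick 4: [PARSE:P4(v=19,ok=F), VALIDATE:P3(v=11,ok=T), TRANSFORM:P2(v=0,ok=F), EMIT:P1(v=0,ok=F)] out:-; in:P4
Tick 5: [PARSE:-, VALIDATE:P4(v=19,ok=F), TRANSFORM:P3(v=55,ok=T), EMIT:P2(v=0,ok=F)] out:P1(v=0); in:-
Tick 6: [PARSE:P5(v=5,ok=F), VALIDATE:-, TRANSFORM:P4(v=0,ok=F), EMIT:P3(v=55,ok=T)] out:P2(v=0); in:P5
Emitted by tick 6: ['P1', 'P2']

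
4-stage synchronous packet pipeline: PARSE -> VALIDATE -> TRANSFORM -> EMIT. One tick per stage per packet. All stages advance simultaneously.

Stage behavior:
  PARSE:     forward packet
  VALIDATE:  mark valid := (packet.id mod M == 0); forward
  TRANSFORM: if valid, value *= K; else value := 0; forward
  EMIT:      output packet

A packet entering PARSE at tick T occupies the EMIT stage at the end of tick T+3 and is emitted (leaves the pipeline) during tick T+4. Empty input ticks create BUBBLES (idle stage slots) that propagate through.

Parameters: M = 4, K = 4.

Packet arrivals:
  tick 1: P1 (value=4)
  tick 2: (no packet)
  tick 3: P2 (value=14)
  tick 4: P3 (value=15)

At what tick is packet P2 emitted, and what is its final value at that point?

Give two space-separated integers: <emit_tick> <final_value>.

Tick 1: [PARSE:P1(v=4,ok=F), VALIDATE:-, TRANSFORM:-, EMIT:-] out:-; in:P1
Tick 2: [PARSE:-, VALIDATE:P1(v=4,ok=F), TRANSFORM:-, EMIT:-] out:-; in:-
Tick 3: [PARSE:P2(v=14,ok=F), VALIDATE:-, TRANSFORM:P1(v=0,ok=F), EMIT:-] out:-; in:P2
Tick 4: [PARSE:P3(v=15,ok=F), VALIDATE:P2(v=14,ok=F), TRANSFORM:-, EMIT:P1(v=0,ok=F)] out:-; in:P3
Tick 5: [PARSE:-, VALIDATE:P3(v=15,ok=F), TRANSFORM:P2(v=0,ok=F), EMIT:-] out:P1(v=0); in:-
Tick 6: [PARSE:-, VALIDATE:-, TRANSFORM:P3(v=0,ok=F), EMIT:P2(v=0,ok=F)] out:-; in:-
Tick 7: [PARSE:-, VALIDATE:-, TRANSFORM:-, EMIT:P3(v=0,ok=F)] out:P2(v=0); in:-
Tick 8: [PARSE:-, VALIDATE:-, TRANSFORM:-, EMIT:-] out:P3(v=0); in:-
P2: arrives tick 3, valid=False (id=2, id%4=2), emit tick 7, final value 0

Answer: 7 0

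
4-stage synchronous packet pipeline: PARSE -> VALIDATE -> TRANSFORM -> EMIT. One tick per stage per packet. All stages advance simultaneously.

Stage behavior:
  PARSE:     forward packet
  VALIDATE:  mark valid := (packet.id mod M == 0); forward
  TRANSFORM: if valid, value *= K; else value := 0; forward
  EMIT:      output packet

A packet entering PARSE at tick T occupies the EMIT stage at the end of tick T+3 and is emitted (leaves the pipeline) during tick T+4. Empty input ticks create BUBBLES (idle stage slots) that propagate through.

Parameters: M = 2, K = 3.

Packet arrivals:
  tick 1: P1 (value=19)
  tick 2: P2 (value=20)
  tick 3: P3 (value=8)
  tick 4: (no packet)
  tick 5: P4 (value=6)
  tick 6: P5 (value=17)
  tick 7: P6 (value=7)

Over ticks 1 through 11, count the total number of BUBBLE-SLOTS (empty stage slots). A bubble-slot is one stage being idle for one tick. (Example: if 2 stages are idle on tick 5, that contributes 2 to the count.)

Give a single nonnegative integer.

Answer: 20

Derivation:
Tick 1: [PARSE:P1(v=19,ok=F), VALIDATE:-, TRANSFORM:-, EMIT:-] out:-; bubbles=3
Tick 2: [PARSE:P2(v=20,ok=F), VALIDATE:P1(v=19,ok=F), TRANSFORM:-, EMIT:-] out:-; bubbles=2
Tick 3: [PARSE:P3(v=8,ok=F), VALIDATE:P2(v=20,ok=T), TRANSFORM:P1(v=0,ok=F), EMIT:-] out:-; bubbles=1
Tick 4: [PARSE:-, VALIDATE:P3(v=8,ok=F), TRANSFORM:P2(v=60,ok=T), EMIT:P1(v=0,ok=F)] out:-; bubbles=1
Tick 5: [PARSE:P4(v=6,ok=F), VALIDATE:-, TRANSFORM:P3(v=0,ok=F), EMIT:P2(v=60,ok=T)] out:P1(v=0); bubbles=1
Tick 6: [PARSE:P5(v=17,ok=F), VALIDATE:P4(v=6,ok=T), TRANSFORM:-, EMIT:P3(v=0,ok=F)] out:P2(v=60); bubbles=1
Tick 7: [PARSE:P6(v=7,ok=F), VALIDATE:P5(v=17,ok=F), TRANSFORM:P4(v=18,ok=T), EMIT:-] out:P3(v=0); bubbles=1
Tick 8: [PARSE:-, VALIDATE:P6(v=7,ok=T), TRANSFORM:P5(v=0,ok=F), EMIT:P4(v=18,ok=T)] out:-; bubbles=1
Tick 9: [PARSE:-, VALIDATE:-, TRANSFORM:P6(v=21,ok=T), EMIT:P5(v=0,ok=F)] out:P4(v=18); bubbles=2
Tick 10: [PARSE:-, VALIDATE:-, TRANSFORM:-, EMIT:P6(v=21,ok=T)] out:P5(v=0); bubbles=3
Tick 11: [PARSE:-, VALIDATE:-, TRANSFORM:-, EMIT:-] out:P6(v=21); bubbles=4
Total bubble-slots: 20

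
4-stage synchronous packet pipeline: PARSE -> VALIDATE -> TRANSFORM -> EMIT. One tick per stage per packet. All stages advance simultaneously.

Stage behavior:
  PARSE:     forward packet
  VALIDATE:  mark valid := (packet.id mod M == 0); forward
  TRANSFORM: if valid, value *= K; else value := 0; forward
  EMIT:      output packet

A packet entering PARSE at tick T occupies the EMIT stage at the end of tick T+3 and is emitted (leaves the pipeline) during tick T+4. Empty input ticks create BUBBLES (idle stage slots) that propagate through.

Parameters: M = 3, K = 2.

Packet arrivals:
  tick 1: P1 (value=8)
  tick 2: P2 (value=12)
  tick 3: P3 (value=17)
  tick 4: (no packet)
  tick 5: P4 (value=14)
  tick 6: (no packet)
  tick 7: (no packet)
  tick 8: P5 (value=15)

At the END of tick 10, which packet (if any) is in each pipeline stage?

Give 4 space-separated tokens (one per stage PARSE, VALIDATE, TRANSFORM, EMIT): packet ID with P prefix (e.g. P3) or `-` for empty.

Answer: - - P5 -

Derivation:
Tick 1: [PARSE:P1(v=8,ok=F), VALIDATE:-, TRANSFORM:-, EMIT:-] out:-; in:P1
Tick 2: [PARSE:P2(v=12,ok=F), VALIDATE:P1(v=8,ok=F), TRANSFORM:-, EMIT:-] out:-; in:P2
Tick 3: [PARSE:P3(v=17,ok=F), VALIDATE:P2(v=12,ok=F), TRANSFORM:P1(v=0,ok=F), EMIT:-] out:-; in:P3
Tick 4: [PARSE:-, VALIDATE:P3(v=17,ok=T), TRANSFORM:P2(v=0,ok=F), EMIT:P1(v=0,ok=F)] out:-; in:-
Tick 5: [PARSE:P4(v=14,ok=F), VALIDATE:-, TRANSFORM:P3(v=34,ok=T), EMIT:P2(v=0,ok=F)] out:P1(v=0); in:P4
Tick 6: [PARSE:-, VALIDATE:P4(v=14,ok=F), TRANSFORM:-, EMIT:P3(v=34,ok=T)] out:P2(v=0); in:-
Tick 7: [PARSE:-, VALIDATE:-, TRANSFORM:P4(v=0,ok=F), EMIT:-] out:P3(v=34); in:-
Tick 8: [PARSE:P5(v=15,ok=F), VALIDATE:-, TRANSFORM:-, EMIT:P4(v=0,ok=F)] out:-; in:P5
Tick 9: [PARSE:-, VALIDATE:P5(v=15,ok=F), TRANSFORM:-, EMIT:-] out:P4(v=0); in:-
Tick 10: [PARSE:-, VALIDATE:-, TRANSFORM:P5(v=0,ok=F), EMIT:-] out:-; in:-
At end of tick 10: ['-', '-', 'P5', '-']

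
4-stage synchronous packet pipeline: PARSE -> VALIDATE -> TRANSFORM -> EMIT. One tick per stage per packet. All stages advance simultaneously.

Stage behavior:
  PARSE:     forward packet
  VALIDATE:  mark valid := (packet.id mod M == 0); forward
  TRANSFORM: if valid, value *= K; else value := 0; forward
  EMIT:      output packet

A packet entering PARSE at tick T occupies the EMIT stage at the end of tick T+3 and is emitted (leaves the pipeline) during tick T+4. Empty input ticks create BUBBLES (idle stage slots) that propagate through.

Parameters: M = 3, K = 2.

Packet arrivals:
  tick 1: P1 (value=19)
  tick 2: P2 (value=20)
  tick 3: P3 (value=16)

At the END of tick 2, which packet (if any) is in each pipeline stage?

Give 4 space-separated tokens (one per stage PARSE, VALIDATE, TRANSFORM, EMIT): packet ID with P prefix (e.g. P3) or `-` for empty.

Tick 1: [PARSE:P1(v=19,ok=F), VALIDATE:-, TRANSFORM:-, EMIT:-] out:-; in:P1
Tick 2: [PARSE:P2(v=20,ok=F), VALIDATE:P1(v=19,ok=F), TRANSFORM:-, EMIT:-] out:-; in:P2
At end of tick 2: ['P2', 'P1', '-', '-']

Answer: P2 P1 - -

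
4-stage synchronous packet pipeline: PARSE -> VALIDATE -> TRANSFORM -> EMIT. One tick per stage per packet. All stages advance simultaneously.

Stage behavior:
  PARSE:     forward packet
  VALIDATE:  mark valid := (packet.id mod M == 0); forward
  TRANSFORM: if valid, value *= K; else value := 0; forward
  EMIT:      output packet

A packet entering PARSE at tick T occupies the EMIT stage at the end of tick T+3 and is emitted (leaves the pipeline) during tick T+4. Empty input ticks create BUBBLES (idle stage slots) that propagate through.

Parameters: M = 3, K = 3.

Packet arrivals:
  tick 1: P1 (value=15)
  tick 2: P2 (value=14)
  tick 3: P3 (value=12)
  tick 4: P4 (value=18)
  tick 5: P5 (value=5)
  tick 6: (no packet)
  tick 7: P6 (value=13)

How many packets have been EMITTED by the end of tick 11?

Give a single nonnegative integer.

Answer: 6

Derivation:
Tick 1: [PARSE:P1(v=15,ok=F), VALIDATE:-, TRANSFORM:-, EMIT:-] out:-; in:P1
Tick 2: [PARSE:P2(v=14,ok=F), VALIDATE:P1(v=15,ok=F), TRANSFORM:-, EMIT:-] out:-; in:P2
Tick 3: [PARSE:P3(v=12,ok=F), VALIDATE:P2(v=14,ok=F), TRANSFORM:P1(v=0,ok=F), EMIT:-] out:-; in:P3
Tick 4: [PARSE:P4(v=18,ok=F), VALIDATE:P3(v=12,ok=T), TRANSFORM:P2(v=0,ok=F), EMIT:P1(v=0,ok=F)] out:-; in:P4
Tick 5: [PARSE:P5(v=5,ok=F), VALIDATE:P4(v=18,ok=F), TRANSFORM:P3(v=36,ok=T), EMIT:P2(v=0,ok=F)] out:P1(v=0); in:P5
Tick 6: [PARSE:-, VALIDATE:P5(v=5,ok=F), TRANSFORM:P4(v=0,ok=F), EMIT:P3(v=36,ok=T)] out:P2(v=0); in:-
Tick 7: [PARSE:P6(v=13,ok=F), VALIDATE:-, TRANSFORM:P5(v=0,ok=F), EMIT:P4(v=0,ok=F)] out:P3(v=36); in:P6
Tick 8: [PARSE:-, VALIDATE:P6(v=13,ok=T), TRANSFORM:-, EMIT:P5(v=0,ok=F)] out:P4(v=0); in:-
Tick 9: [PARSE:-, VALIDATE:-, TRANSFORM:P6(v=39,ok=T), EMIT:-] out:P5(v=0); in:-
Tick 10: [PARSE:-, VALIDATE:-, TRANSFORM:-, EMIT:P6(v=39,ok=T)] out:-; in:-
Tick 11: [PARSE:-, VALIDATE:-, TRANSFORM:-, EMIT:-] out:P6(v=39); in:-
Emitted by tick 11: ['P1', 'P2', 'P3', 'P4', 'P5', 'P6']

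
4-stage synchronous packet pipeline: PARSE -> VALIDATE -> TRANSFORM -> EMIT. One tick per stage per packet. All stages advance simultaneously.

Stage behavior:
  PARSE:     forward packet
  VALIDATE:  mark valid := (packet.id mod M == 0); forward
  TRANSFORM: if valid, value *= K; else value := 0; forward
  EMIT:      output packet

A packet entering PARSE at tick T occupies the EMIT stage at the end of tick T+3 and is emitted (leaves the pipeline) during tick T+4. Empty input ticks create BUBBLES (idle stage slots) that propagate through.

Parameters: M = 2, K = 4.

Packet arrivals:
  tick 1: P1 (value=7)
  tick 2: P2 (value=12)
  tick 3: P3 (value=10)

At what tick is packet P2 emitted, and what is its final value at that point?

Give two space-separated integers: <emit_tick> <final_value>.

Answer: 6 48

Derivation:
Tick 1: [PARSE:P1(v=7,ok=F), VALIDATE:-, TRANSFORM:-, EMIT:-] out:-; in:P1
Tick 2: [PARSE:P2(v=12,ok=F), VALIDATE:P1(v=7,ok=F), TRANSFORM:-, EMIT:-] out:-; in:P2
Tick 3: [PARSE:P3(v=10,ok=F), VALIDATE:P2(v=12,ok=T), TRANSFORM:P1(v=0,ok=F), EMIT:-] out:-; in:P3
Tick 4: [PARSE:-, VALIDATE:P3(v=10,ok=F), TRANSFORM:P2(v=48,ok=T), EMIT:P1(v=0,ok=F)] out:-; in:-
Tick 5: [PARSE:-, VALIDATE:-, TRANSFORM:P3(v=0,ok=F), EMIT:P2(v=48,ok=T)] out:P1(v=0); in:-
Tick 6: [PARSE:-, VALIDATE:-, TRANSFORM:-, EMIT:P3(v=0,ok=F)] out:P2(v=48); in:-
Tick 7: [PARSE:-, VALIDATE:-, TRANSFORM:-, EMIT:-] out:P3(v=0); in:-
P2: arrives tick 2, valid=True (id=2, id%2=0), emit tick 6, final value 48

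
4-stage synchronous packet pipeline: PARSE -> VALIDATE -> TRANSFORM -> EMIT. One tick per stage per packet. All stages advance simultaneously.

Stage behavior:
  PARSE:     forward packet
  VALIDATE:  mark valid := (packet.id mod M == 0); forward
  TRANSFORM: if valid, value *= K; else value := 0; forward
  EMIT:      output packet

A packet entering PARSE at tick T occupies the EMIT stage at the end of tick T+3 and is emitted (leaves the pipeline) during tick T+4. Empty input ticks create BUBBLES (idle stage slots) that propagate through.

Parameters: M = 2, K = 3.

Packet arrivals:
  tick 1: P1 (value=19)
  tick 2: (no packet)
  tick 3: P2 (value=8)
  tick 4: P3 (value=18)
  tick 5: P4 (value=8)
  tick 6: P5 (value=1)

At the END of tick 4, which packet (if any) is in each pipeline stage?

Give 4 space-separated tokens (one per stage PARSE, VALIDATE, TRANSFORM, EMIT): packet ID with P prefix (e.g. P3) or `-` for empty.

Answer: P3 P2 - P1

Derivation:
Tick 1: [PARSE:P1(v=19,ok=F), VALIDATE:-, TRANSFORM:-, EMIT:-] out:-; in:P1
Tick 2: [PARSE:-, VALIDATE:P1(v=19,ok=F), TRANSFORM:-, EMIT:-] out:-; in:-
Tick 3: [PARSE:P2(v=8,ok=F), VALIDATE:-, TRANSFORM:P1(v=0,ok=F), EMIT:-] out:-; in:P2
Tick 4: [PARSE:P3(v=18,ok=F), VALIDATE:P2(v=8,ok=T), TRANSFORM:-, EMIT:P1(v=0,ok=F)] out:-; in:P3
At end of tick 4: ['P3', 'P2', '-', 'P1']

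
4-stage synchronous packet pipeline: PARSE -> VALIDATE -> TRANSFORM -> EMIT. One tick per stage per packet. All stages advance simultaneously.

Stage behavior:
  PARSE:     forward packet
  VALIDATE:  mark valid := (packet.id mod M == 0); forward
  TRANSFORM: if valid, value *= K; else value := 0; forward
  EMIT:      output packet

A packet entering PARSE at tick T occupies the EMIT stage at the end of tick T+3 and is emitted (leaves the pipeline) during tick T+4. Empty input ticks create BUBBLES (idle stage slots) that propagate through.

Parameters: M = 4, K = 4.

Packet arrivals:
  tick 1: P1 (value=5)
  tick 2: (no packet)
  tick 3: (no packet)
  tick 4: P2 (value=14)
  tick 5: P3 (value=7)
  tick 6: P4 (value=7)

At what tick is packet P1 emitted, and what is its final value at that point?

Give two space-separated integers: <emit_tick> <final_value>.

Tick 1: [PARSE:P1(v=5,ok=F), VALIDATE:-, TRANSFORM:-, EMIT:-] out:-; in:P1
Tick 2: [PARSE:-, VALIDATE:P1(v=5,ok=F), TRANSFORM:-, EMIT:-] out:-; in:-
Tick 3: [PARSE:-, VALIDATE:-, TRANSFORM:P1(v=0,ok=F), EMIT:-] out:-; in:-
Tick 4: [PARSE:P2(v=14,ok=F), VALIDATE:-, TRANSFORM:-, EMIT:P1(v=0,ok=F)] out:-; in:P2
Tick 5: [PARSE:P3(v=7,ok=F), VALIDATE:P2(v=14,ok=F), TRANSFORM:-, EMIT:-] out:P1(v=0); in:P3
Tick 6: [PARSE:P4(v=7,ok=F), VALIDATE:P3(v=7,ok=F), TRANSFORM:P2(v=0,ok=F), EMIT:-] out:-; in:P4
Tick 7: [PARSE:-, VALIDATE:P4(v=7,ok=T), TRANSFORM:P3(v=0,ok=F), EMIT:P2(v=0,ok=F)] out:-; in:-
Tick 8: [PARSE:-, VALIDATE:-, TRANSFORM:P4(v=28,ok=T), EMIT:P3(v=0,ok=F)] out:P2(v=0); in:-
Tick 9: [PARSE:-, VALIDATE:-, TRANSFORM:-, EMIT:P4(v=28,ok=T)] out:P3(v=0); in:-
Tick 10: [PARSE:-, VALIDATE:-, TRANSFORM:-, EMIT:-] out:P4(v=28); in:-
P1: arrives tick 1, valid=False (id=1, id%4=1), emit tick 5, final value 0

Answer: 5 0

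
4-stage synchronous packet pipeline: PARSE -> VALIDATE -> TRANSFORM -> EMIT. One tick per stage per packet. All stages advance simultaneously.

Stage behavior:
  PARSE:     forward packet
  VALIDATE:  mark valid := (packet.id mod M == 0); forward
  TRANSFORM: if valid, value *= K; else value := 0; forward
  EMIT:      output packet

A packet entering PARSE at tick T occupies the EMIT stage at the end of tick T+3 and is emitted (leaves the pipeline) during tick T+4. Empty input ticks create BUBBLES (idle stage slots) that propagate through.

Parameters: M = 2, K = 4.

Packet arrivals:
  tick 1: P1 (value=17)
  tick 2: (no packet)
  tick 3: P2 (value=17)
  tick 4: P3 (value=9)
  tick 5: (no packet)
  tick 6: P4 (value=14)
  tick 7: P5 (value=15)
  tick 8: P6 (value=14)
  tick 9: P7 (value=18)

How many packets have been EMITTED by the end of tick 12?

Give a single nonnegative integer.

Answer: 6

Derivation:
Tick 1: [PARSE:P1(v=17,ok=F), VALIDATE:-, TRANSFORM:-, EMIT:-] out:-; in:P1
Tick 2: [PARSE:-, VALIDATE:P1(v=17,ok=F), TRANSFORM:-, EMIT:-] out:-; in:-
Tick 3: [PARSE:P2(v=17,ok=F), VALIDATE:-, TRANSFORM:P1(v=0,ok=F), EMIT:-] out:-; in:P2
Tick 4: [PARSE:P3(v=9,ok=F), VALIDATE:P2(v=17,ok=T), TRANSFORM:-, EMIT:P1(v=0,ok=F)] out:-; in:P3
Tick 5: [PARSE:-, VALIDATE:P3(v=9,ok=F), TRANSFORM:P2(v=68,ok=T), EMIT:-] out:P1(v=0); in:-
Tick 6: [PARSE:P4(v=14,ok=F), VALIDATE:-, TRANSFORM:P3(v=0,ok=F), EMIT:P2(v=68,ok=T)] out:-; in:P4
Tick 7: [PARSE:P5(v=15,ok=F), VALIDATE:P4(v=14,ok=T), TRANSFORM:-, EMIT:P3(v=0,ok=F)] out:P2(v=68); in:P5
Tick 8: [PARSE:P6(v=14,ok=F), VALIDATE:P5(v=15,ok=F), TRANSFORM:P4(v=56,ok=T), EMIT:-] out:P3(v=0); in:P6
Tick 9: [PARSE:P7(v=18,ok=F), VALIDATE:P6(v=14,ok=T), TRANSFORM:P5(v=0,ok=F), EMIT:P4(v=56,ok=T)] out:-; in:P7
Tick 10: [PARSE:-, VALIDATE:P7(v=18,ok=F), TRANSFORM:P6(v=56,ok=T), EMIT:P5(v=0,ok=F)] out:P4(v=56); in:-
Tick 11: [PARSE:-, VALIDATE:-, TRANSFORM:P7(v=0,ok=F), EMIT:P6(v=56,ok=T)] out:P5(v=0); in:-
Tick 12: [PARSE:-, VALIDATE:-, TRANSFORM:-, EMIT:P7(v=0,ok=F)] out:P6(v=56); in:-
Emitted by tick 12: ['P1', 'P2', 'P3', 'P4', 'P5', 'P6']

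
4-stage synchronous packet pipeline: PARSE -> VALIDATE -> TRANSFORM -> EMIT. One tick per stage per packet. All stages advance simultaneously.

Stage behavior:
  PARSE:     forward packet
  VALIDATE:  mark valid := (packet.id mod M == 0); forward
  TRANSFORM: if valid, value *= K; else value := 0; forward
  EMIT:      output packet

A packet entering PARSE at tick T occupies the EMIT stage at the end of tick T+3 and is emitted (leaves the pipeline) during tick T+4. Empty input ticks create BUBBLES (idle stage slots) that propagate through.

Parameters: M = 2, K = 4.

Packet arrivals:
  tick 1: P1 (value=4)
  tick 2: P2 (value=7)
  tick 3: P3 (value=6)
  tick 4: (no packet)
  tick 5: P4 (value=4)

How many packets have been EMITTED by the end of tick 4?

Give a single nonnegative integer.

Answer: 0

Derivation:
Tick 1: [PARSE:P1(v=4,ok=F), VALIDATE:-, TRANSFORM:-, EMIT:-] out:-; in:P1
Tick 2: [PARSE:P2(v=7,ok=F), VALIDATE:P1(v=4,ok=F), TRANSFORM:-, EMIT:-] out:-; in:P2
Tick 3: [PARSE:P3(v=6,ok=F), VALIDATE:P2(v=7,ok=T), TRANSFORM:P1(v=0,ok=F), EMIT:-] out:-; in:P3
Tick 4: [PARSE:-, VALIDATE:P3(v=6,ok=F), TRANSFORM:P2(v=28,ok=T), EMIT:P1(v=0,ok=F)] out:-; in:-
Emitted by tick 4: []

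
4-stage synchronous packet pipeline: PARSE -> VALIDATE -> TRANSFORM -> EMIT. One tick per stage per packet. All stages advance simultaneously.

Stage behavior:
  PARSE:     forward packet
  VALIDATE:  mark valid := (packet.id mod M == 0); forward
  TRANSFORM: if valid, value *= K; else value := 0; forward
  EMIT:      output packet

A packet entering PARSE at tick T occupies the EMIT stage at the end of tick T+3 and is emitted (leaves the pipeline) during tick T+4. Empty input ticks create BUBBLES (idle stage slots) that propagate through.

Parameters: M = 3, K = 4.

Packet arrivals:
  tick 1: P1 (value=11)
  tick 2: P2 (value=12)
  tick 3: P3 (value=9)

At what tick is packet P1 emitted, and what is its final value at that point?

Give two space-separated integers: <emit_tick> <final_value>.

Answer: 5 0

Derivation:
Tick 1: [PARSE:P1(v=11,ok=F), VALIDATE:-, TRANSFORM:-, EMIT:-] out:-; in:P1
Tick 2: [PARSE:P2(v=12,ok=F), VALIDATE:P1(v=11,ok=F), TRANSFORM:-, EMIT:-] out:-; in:P2
Tick 3: [PARSE:P3(v=9,ok=F), VALIDATE:P2(v=12,ok=F), TRANSFORM:P1(v=0,ok=F), EMIT:-] out:-; in:P3
Tick 4: [PARSE:-, VALIDATE:P3(v=9,ok=T), TRANSFORM:P2(v=0,ok=F), EMIT:P1(v=0,ok=F)] out:-; in:-
Tick 5: [PARSE:-, VALIDATE:-, TRANSFORM:P3(v=36,ok=T), EMIT:P2(v=0,ok=F)] out:P1(v=0); in:-
Tick 6: [PARSE:-, VALIDATE:-, TRANSFORM:-, EMIT:P3(v=36,ok=T)] out:P2(v=0); in:-
Tick 7: [PARSE:-, VALIDATE:-, TRANSFORM:-, EMIT:-] out:P3(v=36); in:-
P1: arrives tick 1, valid=False (id=1, id%3=1), emit tick 5, final value 0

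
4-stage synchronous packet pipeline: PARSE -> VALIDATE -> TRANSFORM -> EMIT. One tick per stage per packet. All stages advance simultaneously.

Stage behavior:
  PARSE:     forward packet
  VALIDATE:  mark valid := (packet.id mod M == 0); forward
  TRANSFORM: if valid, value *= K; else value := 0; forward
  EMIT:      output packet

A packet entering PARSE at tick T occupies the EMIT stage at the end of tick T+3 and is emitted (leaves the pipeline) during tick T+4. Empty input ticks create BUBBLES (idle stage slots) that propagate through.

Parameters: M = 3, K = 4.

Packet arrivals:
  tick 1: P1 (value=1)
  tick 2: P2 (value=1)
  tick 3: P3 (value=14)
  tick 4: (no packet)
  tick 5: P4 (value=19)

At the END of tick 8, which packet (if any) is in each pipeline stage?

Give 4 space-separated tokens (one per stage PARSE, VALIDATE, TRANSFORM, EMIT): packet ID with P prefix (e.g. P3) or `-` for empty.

Answer: - - - P4

Derivation:
Tick 1: [PARSE:P1(v=1,ok=F), VALIDATE:-, TRANSFORM:-, EMIT:-] out:-; in:P1
Tick 2: [PARSE:P2(v=1,ok=F), VALIDATE:P1(v=1,ok=F), TRANSFORM:-, EMIT:-] out:-; in:P2
Tick 3: [PARSE:P3(v=14,ok=F), VALIDATE:P2(v=1,ok=F), TRANSFORM:P1(v=0,ok=F), EMIT:-] out:-; in:P3
Tick 4: [PARSE:-, VALIDATE:P3(v=14,ok=T), TRANSFORM:P2(v=0,ok=F), EMIT:P1(v=0,ok=F)] out:-; in:-
Tick 5: [PARSE:P4(v=19,ok=F), VALIDATE:-, TRANSFORM:P3(v=56,ok=T), EMIT:P2(v=0,ok=F)] out:P1(v=0); in:P4
Tick 6: [PARSE:-, VALIDATE:P4(v=19,ok=F), TRANSFORM:-, EMIT:P3(v=56,ok=T)] out:P2(v=0); in:-
Tick 7: [PARSE:-, VALIDATE:-, TRANSFORM:P4(v=0,ok=F), EMIT:-] out:P3(v=56); in:-
Tick 8: [PARSE:-, VALIDATE:-, TRANSFORM:-, EMIT:P4(v=0,ok=F)] out:-; in:-
At end of tick 8: ['-', '-', '-', 'P4']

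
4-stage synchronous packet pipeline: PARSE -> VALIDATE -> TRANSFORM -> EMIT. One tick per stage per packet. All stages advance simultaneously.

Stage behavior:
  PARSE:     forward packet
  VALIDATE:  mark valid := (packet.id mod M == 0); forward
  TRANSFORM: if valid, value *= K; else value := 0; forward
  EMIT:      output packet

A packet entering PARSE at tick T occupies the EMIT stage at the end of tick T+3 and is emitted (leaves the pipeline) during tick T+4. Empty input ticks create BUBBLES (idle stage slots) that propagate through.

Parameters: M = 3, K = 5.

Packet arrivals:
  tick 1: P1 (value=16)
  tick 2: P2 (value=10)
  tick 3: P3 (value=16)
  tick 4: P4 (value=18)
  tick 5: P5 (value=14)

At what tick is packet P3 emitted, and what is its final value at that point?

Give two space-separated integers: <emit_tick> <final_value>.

Answer: 7 80

Derivation:
Tick 1: [PARSE:P1(v=16,ok=F), VALIDATE:-, TRANSFORM:-, EMIT:-] out:-; in:P1
Tick 2: [PARSE:P2(v=10,ok=F), VALIDATE:P1(v=16,ok=F), TRANSFORM:-, EMIT:-] out:-; in:P2
Tick 3: [PARSE:P3(v=16,ok=F), VALIDATE:P2(v=10,ok=F), TRANSFORM:P1(v=0,ok=F), EMIT:-] out:-; in:P3
Tick 4: [PARSE:P4(v=18,ok=F), VALIDATE:P3(v=16,ok=T), TRANSFORM:P2(v=0,ok=F), EMIT:P1(v=0,ok=F)] out:-; in:P4
Tick 5: [PARSE:P5(v=14,ok=F), VALIDATE:P4(v=18,ok=F), TRANSFORM:P3(v=80,ok=T), EMIT:P2(v=0,ok=F)] out:P1(v=0); in:P5
Tick 6: [PARSE:-, VALIDATE:P5(v=14,ok=F), TRANSFORM:P4(v=0,ok=F), EMIT:P3(v=80,ok=T)] out:P2(v=0); in:-
Tick 7: [PARSE:-, VALIDATE:-, TRANSFORM:P5(v=0,ok=F), EMIT:P4(v=0,ok=F)] out:P3(v=80); in:-
Tick 8: [PARSE:-, VALIDATE:-, TRANSFORM:-, EMIT:P5(v=0,ok=F)] out:P4(v=0); in:-
Tick 9: [PARSE:-, VALIDATE:-, TRANSFORM:-, EMIT:-] out:P5(v=0); in:-
P3: arrives tick 3, valid=True (id=3, id%3=0), emit tick 7, final value 80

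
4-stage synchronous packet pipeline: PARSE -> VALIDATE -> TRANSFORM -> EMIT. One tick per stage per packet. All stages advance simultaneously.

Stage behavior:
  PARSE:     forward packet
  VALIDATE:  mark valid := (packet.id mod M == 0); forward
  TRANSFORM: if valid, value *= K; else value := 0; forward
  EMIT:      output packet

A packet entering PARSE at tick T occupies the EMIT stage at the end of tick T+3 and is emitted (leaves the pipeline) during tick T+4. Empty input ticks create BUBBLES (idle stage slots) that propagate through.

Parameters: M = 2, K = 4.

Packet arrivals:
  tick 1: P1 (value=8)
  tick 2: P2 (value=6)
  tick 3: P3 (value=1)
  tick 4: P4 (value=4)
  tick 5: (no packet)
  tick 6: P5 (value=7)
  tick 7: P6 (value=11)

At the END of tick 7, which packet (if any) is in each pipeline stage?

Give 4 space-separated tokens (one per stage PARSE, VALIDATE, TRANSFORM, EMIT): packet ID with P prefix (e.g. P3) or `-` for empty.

Tick 1: [PARSE:P1(v=8,ok=F), VALIDATE:-, TRANSFORM:-, EMIT:-] out:-; in:P1
Tick 2: [PARSE:P2(v=6,ok=F), VALIDATE:P1(v=8,ok=F), TRANSFORM:-, EMIT:-] out:-; in:P2
Tick 3: [PARSE:P3(v=1,ok=F), VALIDATE:P2(v=6,ok=T), TRANSFORM:P1(v=0,ok=F), EMIT:-] out:-; in:P3
Tick 4: [PARSE:P4(v=4,ok=F), VALIDATE:P3(v=1,ok=F), TRANSFORM:P2(v=24,ok=T), EMIT:P1(v=0,ok=F)] out:-; in:P4
Tick 5: [PARSE:-, VALIDATE:P4(v=4,ok=T), TRANSFORM:P3(v=0,ok=F), EMIT:P2(v=24,ok=T)] out:P1(v=0); in:-
Tick 6: [PARSE:P5(v=7,ok=F), VALIDATE:-, TRANSFORM:P4(v=16,ok=T), EMIT:P3(v=0,ok=F)] out:P2(v=24); in:P5
Tick 7: [PARSE:P6(v=11,ok=F), VALIDATE:P5(v=7,ok=F), TRANSFORM:-, EMIT:P4(v=16,ok=T)] out:P3(v=0); in:P6
At end of tick 7: ['P6', 'P5', '-', 'P4']

Answer: P6 P5 - P4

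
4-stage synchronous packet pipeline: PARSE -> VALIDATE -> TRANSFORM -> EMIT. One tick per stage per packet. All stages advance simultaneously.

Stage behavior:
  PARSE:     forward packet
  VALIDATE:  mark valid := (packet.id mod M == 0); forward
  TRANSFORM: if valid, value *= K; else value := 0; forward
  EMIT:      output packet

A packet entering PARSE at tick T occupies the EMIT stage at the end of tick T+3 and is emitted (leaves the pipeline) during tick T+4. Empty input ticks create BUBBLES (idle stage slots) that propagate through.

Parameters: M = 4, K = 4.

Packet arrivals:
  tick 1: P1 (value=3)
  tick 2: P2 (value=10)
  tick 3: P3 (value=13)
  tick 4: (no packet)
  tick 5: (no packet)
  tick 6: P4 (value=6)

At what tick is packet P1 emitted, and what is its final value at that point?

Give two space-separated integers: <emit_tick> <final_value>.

Tick 1: [PARSE:P1(v=3,ok=F), VALIDATE:-, TRANSFORM:-, EMIT:-] out:-; in:P1
Tick 2: [PARSE:P2(v=10,ok=F), VALIDATE:P1(v=3,ok=F), TRANSFORM:-, EMIT:-] out:-; in:P2
Tick 3: [PARSE:P3(v=13,ok=F), VALIDATE:P2(v=10,ok=F), TRANSFORM:P1(v=0,ok=F), EMIT:-] out:-; in:P3
Tick 4: [PARSE:-, VALIDATE:P3(v=13,ok=F), TRANSFORM:P2(v=0,ok=F), EMIT:P1(v=0,ok=F)] out:-; in:-
Tick 5: [PARSE:-, VALIDATE:-, TRANSFORM:P3(v=0,ok=F), EMIT:P2(v=0,ok=F)] out:P1(v=0); in:-
Tick 6: [PARSE:P4(v=6,ok=F), VALIDATE:-, TRANSFORM:-, EMIT:P3(v=0,ok=F)] out:P2(v=0); in:P4
Tick 7: [PARSE:-, VALIDATE:P4(v=6,ok=T), TRANSFORM:-, EMIT:-] out:P3(v=0); in:-
Tick 8: [PARSE:-, VALIDATE:-, TRANSFORM:P4(v=24,ok=T), EMIT:-] out:-; in:-
Tick 9: [PARSE:-, VALIDATE:-, TRANSFORM:-, EMIT:P4(v=24,ok=T)] out:-; in:-
Tick 10: [PARSE:-, VALIDATE:-, TRANSFORM:-, EMIT:-] out:P4(v=24); in:-
P1: arrives tick 1, valid=False (id=1, id%4=1), emit tick 5, final value 0

Answer: 5 0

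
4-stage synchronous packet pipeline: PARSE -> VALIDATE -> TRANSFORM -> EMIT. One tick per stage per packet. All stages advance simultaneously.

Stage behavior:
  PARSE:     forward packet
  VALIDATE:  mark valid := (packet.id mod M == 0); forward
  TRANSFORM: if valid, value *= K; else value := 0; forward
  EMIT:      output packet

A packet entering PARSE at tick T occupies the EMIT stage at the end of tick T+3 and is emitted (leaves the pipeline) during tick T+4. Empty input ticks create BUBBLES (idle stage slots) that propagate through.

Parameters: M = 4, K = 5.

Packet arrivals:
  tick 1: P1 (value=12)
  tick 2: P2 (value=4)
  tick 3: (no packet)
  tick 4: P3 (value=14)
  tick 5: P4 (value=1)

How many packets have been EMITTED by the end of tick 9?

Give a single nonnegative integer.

Answer: 4

Derivation:
Tick 1: [PARSE:P1(v=12,ok=F), VALIDATE:-, TRANSFORM:-, EMIT:-] out:-; in:P1
Tick 2: [PARSE:P2(v=4,ok=F), VALIDATE:P1(v=12,ok=F), TRANSFORM:-, EMIT:-] out:-; in:P2
Tick 3: [PARSE:-, VALIDATE:P2(v=4,ok=F), TRANSFORM:P1(v=0,ok=F), EMIT:-] out:-; in:-
Tick 4: [PARSE:P3(v=14,ok=F), VALIDATE:-, TRANSFORM:P2(v=0,ok=F), EMIT:P1(v=0,ok=F)] out:-; in:P3
Tick 5: [PARSE:P4(v=1,ok=F), VALIDATE:P3(v=14,ok=F), TRANSFORM:-, EMIT:P2(v=0,ok=F)] out:P1(v=0); in:P4
Tick 6: [PARSE:-, VALIDATE:P4(v=1,ok=T), TRANSFORM:P3(v=0,ok=F), EMIT:-] out:P2(v=0); in:-
Tick 7: [PARSE:-, VALIDATE:-, TRANSFORM:P4(v=5,ok=T), EMIT:P3(v=0,ok=F)] out:-; in:-
Tick 8: [PARSE:-, VALIDATE:-, TRANSFORM:-, EMIT:P4(v=5,ok=T)] out:P3(v=0); in:-
Tick 9: [PARSE:-, VALIDATE:-, TRANSFORM:-, EMIT:-] out:P4(v=5); in:-
Emitted by tick 9: ['P1', 'P2', 'P3', 'P4']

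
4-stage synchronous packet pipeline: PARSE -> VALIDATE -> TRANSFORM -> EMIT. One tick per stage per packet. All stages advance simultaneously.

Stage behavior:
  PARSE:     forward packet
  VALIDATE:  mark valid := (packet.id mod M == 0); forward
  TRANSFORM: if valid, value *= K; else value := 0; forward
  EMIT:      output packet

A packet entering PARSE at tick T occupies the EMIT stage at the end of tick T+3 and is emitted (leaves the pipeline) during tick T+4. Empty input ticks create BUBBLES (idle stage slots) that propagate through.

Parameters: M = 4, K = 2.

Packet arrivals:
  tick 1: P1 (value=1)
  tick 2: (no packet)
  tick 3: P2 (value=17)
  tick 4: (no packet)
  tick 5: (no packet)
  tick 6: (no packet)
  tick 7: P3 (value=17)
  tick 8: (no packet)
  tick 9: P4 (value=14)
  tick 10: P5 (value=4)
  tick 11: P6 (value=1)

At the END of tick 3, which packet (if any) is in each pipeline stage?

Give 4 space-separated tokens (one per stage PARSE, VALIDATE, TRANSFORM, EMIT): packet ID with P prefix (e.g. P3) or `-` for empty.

Tick 1: [PARSE:P1(v=1,ok=F), VALIDATE:-, TRANSFORM:-, EMIT:-] out:-; in:P1
Tick 2: [PARSE:-, VALIDATE:P1(v=1,ok=F), TRANSFORM:-, EMIT:-] out:-; in:-
Tick 3: [PARSE:P2(v=17,ok=F), VALIDATE:-, TRANSFORM:P1(v=0,ok=F), EMIT:-] out:-; in:P2
At end of tick 3: ['P2', '-', 'P1', '-']

Answer: P2 - P1 -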